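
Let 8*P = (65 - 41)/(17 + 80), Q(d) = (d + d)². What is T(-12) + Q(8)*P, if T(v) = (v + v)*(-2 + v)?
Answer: 33360/97 ≈ 343.92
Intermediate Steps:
T(v) = 2*v*(-2 + v) (T(v) = (2*v)*(-2 + v) = 2*v*(-2 + v))
Q(d) = 4*d² (Q(d) = (2*d)² = 4*d²)
P = 3/97 (P = ((65 - 41)/(17 + 80))/8 = (24/97)/8 = (24*(1/97))/8 = (⅛)*(24/97) = 3/97 ≈ 0.030928)
T(-12) + Q(8)*P = 2*(-12)*(-2 - 12) + (4*8²)*(3/97) = 2*(-12)*(-14) + (4*64)*(3/97) = 336 + 256*(3/97) = 336 + 768/97 = 33360/97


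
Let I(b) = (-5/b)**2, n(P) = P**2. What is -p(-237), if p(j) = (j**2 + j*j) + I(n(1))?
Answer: -112363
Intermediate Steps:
I(b) = 25/b**2
p(j) = 25 + 2*j**2 (p(j) = (j**2 + j*j) + 25/(1**2)**2 = (j**2 + j**2) + 25/1**2 = 2*j**2 + 25*1 = 2*j**2 + 25 = 25 + 2*j**2)
-p(-237) = -(25 + 2*(-237)**2) = -(25 + 2*56169) = -(25 + 112338) = -1*112363 = -112363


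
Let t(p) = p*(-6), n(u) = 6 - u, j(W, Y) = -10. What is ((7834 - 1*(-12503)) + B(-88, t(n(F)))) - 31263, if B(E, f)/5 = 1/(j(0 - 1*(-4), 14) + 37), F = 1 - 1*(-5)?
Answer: -294997/27 ≈ -10926.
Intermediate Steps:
F = 6 (F = 1 + 5 = 6)
t(p) = -6*p
B(E, f) = 5/27 (B(E, f) = 5/(-10 + 37) = 5/27)
((7834 - 1*(-12503)) + B(-88, t(n(F)))) - 31263 = ((7834 - 1*(-12503)) + 5/27) - 31263 = ((7834 + 12503) + 5/27) - 31263 = (20337 + 5/27) - 31263 = 549104/27 - 31263 = -294997/27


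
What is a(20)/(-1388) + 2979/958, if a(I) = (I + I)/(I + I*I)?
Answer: 10853747/3490473 ≈ 3.1095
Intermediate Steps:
a(I) = 2*I/(I + I**2) (a(I) = (2*I)/(I + I**2) = 2*I/(I + I**2))
a(20)/(-1388) + 2979/958 = (2/(1 + 20))/(-1388) + 2979/958 = (2/21)*(-1/1388) + 2979*(1/958) = (2*(1/21))*(-1/1388) + 2979/958 = (2/21)*(-1/1388) + 2979/958 = -1/14574 + 2979/958 = 10853747/3490473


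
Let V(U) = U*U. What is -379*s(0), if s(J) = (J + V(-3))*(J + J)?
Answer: 0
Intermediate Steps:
V(U) = U²
s(J) = 2*J*(9 + J) (s(J) = (J + (-3)²)*(J + J) = (J + 9)*(2*J) = (9 + J)*(2*J) = 2*J*(9 + J))
-379*s(0) = -758*0*(9 + 0) = -758*0*9 = -379*0 = 0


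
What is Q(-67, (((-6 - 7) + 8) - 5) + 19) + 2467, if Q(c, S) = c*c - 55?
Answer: 6901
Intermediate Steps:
Q(c, S) = -55 + c² (Q(c, S) = c² - 55 = -55 + c²)
Q(-67, (((-6 - 7) + 8) - 5) + 19) + 2467 = (-55 + (-67)²) + 2467 = (-55 + 4489) + 2467 = 4434 + 2467 = 6901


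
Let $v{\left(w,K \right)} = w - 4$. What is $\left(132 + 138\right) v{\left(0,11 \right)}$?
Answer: $-1080$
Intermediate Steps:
$v{\left(w,K \right)} = -4 + w$ ($v{\left(w,K \right)} = w - 4 = -4 + w$)
$\left(132 + 138\right) v{\left(0,11 \right)} = \left(132 + 138\right) \left(-4 + 0\right) = 270 \left(-4\right) = -1080$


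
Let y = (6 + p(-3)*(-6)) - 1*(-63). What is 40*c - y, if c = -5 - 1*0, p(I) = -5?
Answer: -299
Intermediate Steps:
c = -5 (c = -5 + 0 = -5)
y = 99 (y = (6 - 5*(-6)) - 1*(-63) = (6 + 30) + 63 = 36 + 63 = 99)
40*c - y = 40*(-5) - 1*99 = -200 - 99 = -299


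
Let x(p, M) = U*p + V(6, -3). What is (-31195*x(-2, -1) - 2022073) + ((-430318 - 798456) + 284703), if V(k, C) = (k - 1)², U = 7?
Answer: -3309289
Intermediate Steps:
V(k, C) = (-1 + k)²
x(p, M) = 25 + 7*p (x(p, M) = 7*p + (-1 + 6)² = 7*p + 5² = 7*p + 25 = 25 + 7*p)
(-31195*x(-2, -1) - 2022073) + ((-430318 - 798456) + 284703) = (-31195*(25 + 7*(-2)) - 2022073) + ((-430318 - 798456) + 284703) = (-31195*(25 - 14) - 2022073) + (-1228774 + 284703) = (-31195*11 - 2022073) - 944071 = (-343145 - 2022073) - 944071 = -2365218 - 944071 = -3309289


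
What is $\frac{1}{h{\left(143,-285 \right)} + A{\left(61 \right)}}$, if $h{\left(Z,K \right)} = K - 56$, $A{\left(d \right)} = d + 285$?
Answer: $\frac{1}{5} \approx 0.2$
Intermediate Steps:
$A{\left(d \right)} = 285 + d$
$h{\left(Z,K \right)} = -56 + K$ ($h{\left(Z,K \right)} = K - 56 = -56 + K$)
$\frac{1}{h{\left(143,-285 \right)} + A{\left(61 \right)}} = \frac{1}{\left(-56 - 285\right) + \left(285 + 61\right)} = \frac{1}{-341 + 346} = \frac{1}{5}$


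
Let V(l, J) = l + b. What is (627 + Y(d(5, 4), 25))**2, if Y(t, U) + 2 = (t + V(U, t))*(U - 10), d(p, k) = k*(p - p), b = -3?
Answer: 912025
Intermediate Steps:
d(p, k) = 0 (d(p, k) = k*0 = 0)
V(l, J) = -3 + l (V(l, J) = l - 3 = -3 + l)
Y(t, U) = -2 + (-10 + U)*(-3 + U + t) (Y(t, U) = -2 + (t + (-3 + U))*(U - 10) = -2 + (-3 + U + t)*(-10 + U) = -2 + (-10 + U)*(-3 + U + t))
(627 + Y(d(5, 4), 25))**2 = (627 + (28 + 25**2 - 13*25 - 10*0 + 25*0))**2 = (627 + (28 + 625 - 325 + 0 + 0))**2 = (627 + 328)**2 = 955**2 = 912025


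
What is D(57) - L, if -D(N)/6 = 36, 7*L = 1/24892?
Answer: -37636705/174244 ≈ -216.00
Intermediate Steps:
L = 1/174244 (L = (⅐)/24892 = (⅐)*(1/24892) = 1/174244 ≈ 5.7391e-6)
D(N) = -216 (D(N) = -6*36 = -216)
D(57) - L = -216 - 1*1/174244 = -216 - 1/174244 = -37636705/174244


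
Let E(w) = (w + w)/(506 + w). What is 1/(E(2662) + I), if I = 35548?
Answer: 72/2559577 ≈ 2.8130e-5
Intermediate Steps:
E(w) = 2*w/(506 + w) (E(w) = (2*w)/(506 + w) = 2*w/(506 + w))
1/(E(2662) + I) = 1/(2*2662/(506 + 2662) + 35548) = 1/(2*2662/3168 + 35548) = 1/(2*2662*(1/3168) + 35548) = 1/(121/72 + 35548) = 1/(2559577/72) = 72/2559577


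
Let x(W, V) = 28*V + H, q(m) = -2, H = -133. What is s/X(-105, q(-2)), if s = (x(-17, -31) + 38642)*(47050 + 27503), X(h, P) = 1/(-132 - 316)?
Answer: -1257199763904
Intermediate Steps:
x(W, V) = -133 + 28*V (x(W, V) = 28*V - 133 = -133 + 28*V)
X(h, P) = -1/448 (X(h, P) = 1/(-448) = -1/448)
s = 2806249473 (s = ((-133 + 28*(-31)) + 38642)*(47050 + 27503) = ((-133 - 868) + 38642)*74553 = (-1001 + 38642)*74553 = 37641*74553 = 2806249473)
s/X(-105, q(-2)) = 2806249473/(-1/448) = 2806249473*(-448) = -1257199763904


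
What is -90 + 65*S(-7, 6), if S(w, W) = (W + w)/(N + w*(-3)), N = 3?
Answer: -2225/24 ≈ -92.708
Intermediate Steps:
S(w, W) = (W + w)/(3 - 3*w) (S(w, W) = (W + w)/(3 + w*(-3)) = (W + w)/(3 - 3*w))
-90 + 65*S(-7, 6) = -90 + 65*((-1*6 - 1*(-7))/(3*(-1 - 7))) = -90 + 65*((⅓)*(-6 + 7)/(-8)) = -90 + 65*((⅓)*(-⅛)*1) = -90 + 65*(-1/24) = -90 - 65/24 = -2225/24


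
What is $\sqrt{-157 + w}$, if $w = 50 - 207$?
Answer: $i \sqrt{314} \approx 17.72 i$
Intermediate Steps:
$w = -157$ ($w = 50 - 207 = -157$)
$\sqrt{-157 + w} = \sqrt{-157 - 157} = \sqrt{-314} = i \sqrt{314}$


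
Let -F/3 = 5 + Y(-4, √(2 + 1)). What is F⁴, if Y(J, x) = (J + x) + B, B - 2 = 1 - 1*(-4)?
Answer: 425817 + 173664*√3 ≈ 7.2661e+5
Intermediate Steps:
B = 7 (B = 2 + (1 - 1*(-4)) = 2 + (1 + 4) = 2 + 5 = 7)
Y(J, x) = 7 + J + x (Y(J, x) = (J + x) + 7 = 7 + J + x)
F = -24 - 3*√3 (F = -3*(5 + (7 - 4 + √(2 + 1))) = -3*(5 + (7 - 4 + √3)) = -3*(5 + (3 + √3)) = -3*(8 + √3) = -24 - 3*√3 ≈ -29.196)
F⁴ = (-24 - 3*√3)⁴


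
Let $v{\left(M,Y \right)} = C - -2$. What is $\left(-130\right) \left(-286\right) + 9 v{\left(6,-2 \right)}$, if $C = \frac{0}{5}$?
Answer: $37198$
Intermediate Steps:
$C = 0$ ($C = 0 \cdot \frac{1}{5} = 0$)
$v{\left(M,Y \right)} = 2$ ($v{\left(M,Y \right)} = 0 - -2 = 0 + 2 = 2$)
$\left(-130\right) \left(-286\right) + 9 v{\left(6,-2 \right)} = \left(-130\right) \left(-286\right) + 9 \cdot 2 = 37180 + 18 = 37198$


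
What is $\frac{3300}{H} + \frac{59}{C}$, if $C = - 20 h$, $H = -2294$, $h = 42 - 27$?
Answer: $- \frac{562673}{344100} \approx -1.6352$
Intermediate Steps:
$h = 15$ ($h = 42 - 27 = 15$)
$C = -300$ ($C = \left(-20\right) 15 = -300$)
$\frac{3300}{H} + \frac{59}{C} = \frac{3300}{-2294} + \frac{59}{-300} = 3300 \left(- \frac{1}{2294}\right) + 59 \left(- \frac{1}{300}\right) = - \frac{1650}{1147} - \frac{59}{300} = - \frac{562673}{344100}$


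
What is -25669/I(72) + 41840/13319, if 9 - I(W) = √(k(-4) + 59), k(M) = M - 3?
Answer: -3075755339/386251 - 51338*√13/29 ≈ -14346.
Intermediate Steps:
k(M) = -3 + M
I(W) = 9 - 2*√13 (I(W) = 9 - √((-3 - 4) + 59) = 9 - √(-7 + 59) = 9 - √52 = 9 - 2*√13)
-25669/I(72) + 41840/13319 = -25669/(9 - 2*√13) + 41840/13319 = 41840/13319 - 25669/(9 - 2*√13)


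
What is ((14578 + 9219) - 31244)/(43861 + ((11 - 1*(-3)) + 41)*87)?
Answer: -7447/48646 ≈ -0.15309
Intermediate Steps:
((14578 + 9219) - 31244)/(43861 + ((11 - 1*(-3)) + 41)*87) = (23797 - 31244)/(43861 + ((11 + 3) + 41)*87) = -7447/(43861 + (14 + 41)*87) = -7447/(43861 + 55*87) = -7447/(43861 + 4785) = -7447/48646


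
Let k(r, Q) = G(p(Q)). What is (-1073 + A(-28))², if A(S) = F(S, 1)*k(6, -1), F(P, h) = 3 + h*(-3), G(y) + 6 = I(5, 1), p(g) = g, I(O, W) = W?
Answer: 1151329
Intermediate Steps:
G(y) = -5 (G(y) = -6 + 1 = -5)
k(r, Q) = -5
F(P, h) = 3 - 3*h
A(S) = 0 (A(S) = (3 - 3*1)*(-5) = (3 - 3)*(-5) = 0*(-5) = 0)
(-1073 + A(-28))² = (-1073 + 0)² = (-1073)² = 1151329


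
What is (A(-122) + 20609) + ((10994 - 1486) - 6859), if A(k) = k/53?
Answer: 1232552/53 ≈ 23256.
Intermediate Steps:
A(k) = k/53 (A(k) = k*(1/53) = k/53)
(A(-122) + 20609) + ((10994 - 1486) - 6859) = ((1/53)*(-122) + 20609) + ((10994 - 1486) - 6859) = (-122/53 + 20609) + (9508 - 6859) = 1092155/53 + 2649 = 1232552/53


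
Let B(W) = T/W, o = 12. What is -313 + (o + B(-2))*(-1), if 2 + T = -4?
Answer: -328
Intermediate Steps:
T = -6 (T = -2 - 4 = -6)
B(W) = -6/W
-313 + (o + B(-2))*(-1) = -313 + (12 - 6/(-2))*(-1) = -313 + (12 - 6*(-½))*(-1) = -313 + (12 + 3)*(-1) = -313 + 15*(-1) = -313 - 15 = -328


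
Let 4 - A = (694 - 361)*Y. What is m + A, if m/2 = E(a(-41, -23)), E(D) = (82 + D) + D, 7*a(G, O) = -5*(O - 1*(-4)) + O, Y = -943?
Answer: 2199597/7 ≈ 3.1423e+5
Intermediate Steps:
a(G, O) = -20/7 - 4*O/7 (a(G, O) = (-5*(O - 1*(-4)) + O)/7 = (-5*(O + 4) + O)/7 = (-5*(4 + O) + O)/7 = ((-20 - 5*O) + O)/7 = (-20 - 4*O)/7 = -20/7 - 4*O/7)
E(D) = 82 + 2*D
A = 314023 (A = 4 - (694 - 361)*(-943) = 4 - 333*(-943) = 4 - 1*(-314019) = 4 + 314019 = 314023)
m = 1436/7 (m = 2*(82 + 2*(-20/7 - 4/7*(-23))) = 2*(82 + 2*(-20/7 + 92/7)) = 2*(82 + 2*(72/7)) = 2*(82 + 144/7) = 2*(718/7) = 1436/7 ≈ 205.14)
m + A = 1436/7 + 314023 = 2199597/7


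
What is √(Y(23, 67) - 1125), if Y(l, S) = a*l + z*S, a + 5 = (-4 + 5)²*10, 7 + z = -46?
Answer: I*√4561 ≈ 67.535*I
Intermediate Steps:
z = -53 (z = -7 - 46 = -53)
a = 5 (a = -5 + (-4 + 5)²*10 = -5 + 1²*10 = -5 + 1*10 = -5 + 10 = 5)
Y(l, S) = -53*S + 5*l (Y(l, S) = 5*l - 53*S = -53*S + 5*l)
√(Y(23, 67) - 1125) = √((-53*67 + 5*23) - 1125) = √((-3551 + 115) - 1125) = √(-3436 - 1125) = √(-4561) = I*√4561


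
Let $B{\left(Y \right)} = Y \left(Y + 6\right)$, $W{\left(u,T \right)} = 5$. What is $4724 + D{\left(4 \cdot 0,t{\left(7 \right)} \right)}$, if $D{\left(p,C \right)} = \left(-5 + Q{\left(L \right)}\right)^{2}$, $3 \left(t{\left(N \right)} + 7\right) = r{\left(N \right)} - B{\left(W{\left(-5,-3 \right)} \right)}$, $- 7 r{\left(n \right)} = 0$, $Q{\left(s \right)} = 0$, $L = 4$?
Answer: $4749$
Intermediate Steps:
$B{\left(Y \right)} = Y \left(6 + Y\right)$
$r{\left(n \right)} = 0$ ($r{\left(n \right)} = \left(- \frac{1}{7}\right) 0 = 0$)
$t{\left(N \right)} = - \frac{76}{3}$ ($t{\left(N \right)} = -7 + \frac{0 - 5 \left(6 + 5\right)}{3} = -7 + \frac{0 - 5 \cdot 11}{3} = -7 + \frac{0 - 55}{3} = -7 + \frac{1}{3} \left(-55\right) = -7 - \frac{55}{3} = - \frac{76}{3}$)
$D{\left(p,C \right)} = 25$ ($D{\left(p,C \right)} = \left(-5 + 0\right)^{2} = \left(-5\right)^{2} = 25$)
$4724 + D{\left(4 \cdot 0,t{\left(7 \right)} \right)} = 4724 + 25 = 4749$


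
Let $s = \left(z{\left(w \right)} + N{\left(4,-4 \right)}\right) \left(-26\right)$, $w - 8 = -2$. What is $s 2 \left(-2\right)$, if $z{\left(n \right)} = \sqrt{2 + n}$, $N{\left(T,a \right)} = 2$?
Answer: $208 + 208 \sqrt{2} \approx 502.16$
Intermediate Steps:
$w = 6$ ($w = 8 - 2 = 6$)
$s = -52 - 52 \sqrt{2}$ ($s = \left(\sqrt{2 + 6} + 2\right) \left(-26\right) = \left(\sqrt{8} + 2\right) \left(-26\right) = \left(2 \sqrt{2} + 2\right) \left(-26\right) = \left(2 + 2 \sqrt{2}\right) \left(-26\right) = -52 - 52 \sqrt{2} \approx -125.54$)
$s 2 \left(-2\right) = \left(-52 - 52 \sqrt{2}\right) 2 \left(-2\right) = \left(-52 - 52 \sqrt{2}\right) \left(-4\right) = 208 + 208 \sqrt{2}$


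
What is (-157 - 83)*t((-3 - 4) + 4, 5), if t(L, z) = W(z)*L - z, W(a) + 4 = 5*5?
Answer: 16320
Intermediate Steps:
W(a) = 21 (W(a) = -4 + 5*5 = -4 + 25 = 21)
t(L, z) = -z + 21*L (t(L, z) = 21*L - z = -z + 21*L)
(-157 - 83)*t((-3 - 4) + 4, 5) = (-157 - 83)*(-1*5 + 21*((-3 - 4) + 4)) = -240*(-5 + 21*(-7 + 4)) = -240*(-5 + 21*(-3)) = -240*(-5 - 63) = -240*(-68) = 16320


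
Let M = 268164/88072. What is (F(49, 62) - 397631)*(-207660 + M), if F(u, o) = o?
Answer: 1817761339670391/22018 ≈ 8.2558e+10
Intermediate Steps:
M = 67041/22018 (M = 268164*(1/88072) = 67041/22018 ≈ 3.0448)
(F(49, 62) - 397631)*(-207660 + M) = (62 - 397631)*(-207660 + 67041/22018) = -397569*(-4572190839/22018) = 1817761339670391/22018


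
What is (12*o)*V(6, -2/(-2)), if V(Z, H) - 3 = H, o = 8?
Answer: 384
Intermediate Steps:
V(Z, H) = 3 + H
(12*o)*V(6, -2/(-2)) = (12*8)*(3 - 2/(-2)) = 96*(3 - 2*(-½)) = 96*(3 + 1) = 96*4 = 384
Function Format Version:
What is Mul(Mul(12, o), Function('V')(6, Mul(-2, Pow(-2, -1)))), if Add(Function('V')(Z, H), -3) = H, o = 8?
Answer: 384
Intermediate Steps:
Function('V')(Z, H) = Add(3, H)
Mul(Mul(12, o), Function('V')(6, Mul(-2, Pow(-2, -1)))) = Mul(Mul(12, 8), Add(3, Mul(-2, Pow(-2, -1)))) = Mul(96, Add(3, Mul(-2, Rational(-1, 2)))) = Mul(96, Add(3, 1)) = Mul(96, 4) = 384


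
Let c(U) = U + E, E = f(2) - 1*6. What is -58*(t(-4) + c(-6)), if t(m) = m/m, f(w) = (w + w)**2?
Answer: -290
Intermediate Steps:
f(w) = 4*w**2 (f(w) = (2*w)**2 = 4*w**2)
E = 10 (E = 4*2**2 - 1*6 = 4*4 - 6 = 16 - 6 = 10)
t(m) = 1
c(U) = 10 + U (c(U) = U + 10 = 10 + U)
-58*(t(-4) + c(-6)) = -58*(1 + (10 - 6)) = -58*(1 + 4) = -58*5 = -290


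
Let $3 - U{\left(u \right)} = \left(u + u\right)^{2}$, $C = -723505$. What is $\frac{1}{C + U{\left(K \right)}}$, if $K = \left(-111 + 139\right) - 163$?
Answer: $- \frac{1}{796402} \approx -1.2556 \cdot 10^{-6}$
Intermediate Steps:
$K = -135$ ($K = 28 - 163 = -135$)
$U{\left(u \right)} = 3 - 4 u^{2}$ ($U{\left(u \right)} = 3 - \left(u + u\right)^{2} = 3 - \left(2 u\right)^{2} = 3 - 4 u^{2}$)
$\frac{1}{C + U{\left(K \right)}} = \frac{1}{-723505 + \left(3 - 4 \left(-135\right)^{2}\right)} = \frac{1}{-723505 + \left(3 - 72900\right)} = \frac{1}{-723505 - 72897} = \frac{1}{-796402} = - \frac{1}{796402}$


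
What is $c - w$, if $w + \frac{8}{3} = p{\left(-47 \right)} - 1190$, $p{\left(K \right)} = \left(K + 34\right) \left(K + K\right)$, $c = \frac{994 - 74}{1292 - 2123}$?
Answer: $- \frac{8432}{277} \approx -30.44$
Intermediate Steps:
$c = - \frac{920}{831}$ ($c = \frac{920}{-831} = 920 \left(- \frac{1}{831}\right) = - \frac{920}{831} \approx -1.1071$)
$p{\left(K \right)} = 2 K \left(34 + K\right)$ ($p{\left(K \right)} = \left(34 + K\right) 2 K = 2 K \left(34 + K\right)$)
$w = \frac{88}{3}$ ($w = - \frac{8}{3} - \left(1190 + 94 \left(34 - 47\right)\right) = - \frac{8}{3} - \left(1190 + 94 \left(-13\right)\right) = - \frac{8}{3} + \left(1222 - 1190\right) = - \frac{8}{3} + 32 = \frac{88}{3} \approx 29.333$)
$c - w = - \frac{920}{831} - \frac{88}{3} = - \frac{8432}{277}$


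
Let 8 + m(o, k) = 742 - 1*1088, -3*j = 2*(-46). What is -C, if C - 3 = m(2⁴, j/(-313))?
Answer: 351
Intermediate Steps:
j = 92/3 (j = -2*(-46)/3 = -⅓*(-92) = 92/3 ≈ 30.667)
m(o, k) = -354 (m(o, k) = -8 + (742 - 1*1088) = -8 + (742 - 1088) = -8 - 346 = -354)
C = -351 (C = 3 - 354 = -351)
-C = -1*(-351) = 351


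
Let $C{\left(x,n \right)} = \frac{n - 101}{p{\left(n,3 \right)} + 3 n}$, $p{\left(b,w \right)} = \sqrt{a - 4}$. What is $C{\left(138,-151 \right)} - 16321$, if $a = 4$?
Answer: $- \frac{2464387}{151} \approx -16320.0$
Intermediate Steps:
$p{\left(b,w \right)} = 0$ ($p{\left(b,w \right)} = \sqrt{4 - 4} = \sqrt{0} = 0$)
$C{\left(x,n \right)} = \frac{-101 + n}{3 n}$ ($C{\left(x,n \right)} = \frac{n - 101}{0 + 3 n} = \frac{-101 + n}{3 n}$)
$C{\left(138,-151 \right)} - 16321 = \frac{-101 - 151}{3 \left(-151\right)} - 16321 = \frac{1}{3} \left(- \frac{1}{151}\right) \left(-252\right) - 16321 = \frac{84}{151} - 16321 = - \frac{2464387}{151}$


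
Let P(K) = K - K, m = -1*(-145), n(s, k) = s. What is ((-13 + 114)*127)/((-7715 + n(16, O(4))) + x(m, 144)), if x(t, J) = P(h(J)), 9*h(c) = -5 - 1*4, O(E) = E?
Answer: -12827/7699 ≈ -1.6661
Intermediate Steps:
m = 145
h(c) = -1 (h(c) = (-5 - 1*4)/9 = (-5 - 4)/9 = (1/9)*(-9) = -1)
P(K) = 0
x(t, J) = 0
((-13 + 114)*127)/((-7715 + n(16, O(4))) + x(m, 144)) = ((-13 + 114)*127)/((-7715 + 16) + 0) = (101*127)/(-7699 + 0) = 12827/(-7699) = 12827*(-1/7699) = -12827/7699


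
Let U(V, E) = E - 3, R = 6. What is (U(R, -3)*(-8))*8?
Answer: 384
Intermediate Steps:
U(V, E) = -3 + E
(U(R, -3)*(-8))*8 = ((-3 - 3)*(-8))*8 = -6*(-8)*8 = 48*8 = 384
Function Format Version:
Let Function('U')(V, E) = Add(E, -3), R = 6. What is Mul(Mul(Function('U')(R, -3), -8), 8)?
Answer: 384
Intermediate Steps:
Function('U')(V, E) = Add(-3, E)
Mul(Mul(Function('U')(R, -3), -8), 8) = Mul(Mul(Add(-3, -3), -8), 8) = Mul(Mul(-6, -8), 8) = Mul(48, 8) = 384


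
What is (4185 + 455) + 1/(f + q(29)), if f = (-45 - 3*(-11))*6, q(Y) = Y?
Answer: 199519/43 ≈ 4640.0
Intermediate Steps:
f = -72 (f = (-45 + 33)*6 = -12*6 = -72)
(4185 + 455) + 1/(f + q(29)) = (4185 + 455) + 1/(-72 + 29) = 4640 + 1/(-43) = 4640 - 1/43 = 199519/43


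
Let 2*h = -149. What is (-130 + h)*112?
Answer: -22904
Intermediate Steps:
h = -149/2 (h = (½)*(-149) = -149/2 ≈ -74.500)
(-130 + h)*112 = (-130 - 149/2)*112 = -409/2*112 = -22904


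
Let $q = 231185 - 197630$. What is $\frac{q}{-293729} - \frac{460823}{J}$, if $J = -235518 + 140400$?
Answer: $\frac{132165394477}{27938915022} \approx 4.7305$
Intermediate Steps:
$J = -95118$
$q = 33555$
$\frac{q}{-293729} - \frac{460823}{J} = \frac{33555}{-293729} - \frac{460823}{-95118} = 33555 \left(- \frac{1}{293729}\right) - - \frac{460823}{95118} = - \frac{33555}{293729} + \frac{460823}{95118} = \frac{132165394477}{27938915022}$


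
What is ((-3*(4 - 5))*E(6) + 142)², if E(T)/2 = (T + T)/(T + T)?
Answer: 21904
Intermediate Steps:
E(T) = 2 (E(T) = 2*((T + T)/(T + T)) = 2*((2*T)/((2*T))) = 2*((2*T)*(1/(2*T))) = 2*1 = 2)
((-3*(4 - 5))*E(6) + 142)² = (-3*(4 - 5)*2 + 142)² = (-3*(-1)*2 + 142)² = (3*2 + 142)² = (6 + 142)² = 148² = 21904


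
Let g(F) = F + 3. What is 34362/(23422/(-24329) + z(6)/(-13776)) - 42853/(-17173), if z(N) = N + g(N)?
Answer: -7324497475371079/205456758793 ≈ -35650.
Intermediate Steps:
g(F) = 3 + F
z(N) = 3 + 2*N (z(N) = N + (3 + N) = 3 + 2*N)
34362/(23422/(-24329) + z(6)/(-13776)) - 42853/(-17173) = 34362/(23422/(-24329) + (3 + 2*6)/(-13776)) - 42853/(-17173) = 34362/(23422*(-1/24329) + (3 + 12)*(-1/13776)) - 42853*(-1/17173) = 34362/(-23422/24329 + 15*(-1/13776)) + 42853/17173 = 34362/(-23422/24329 - 5/4592) + 42853/17173 = 34362/(-107675469/111718768) + 42853/17173 = 34362*(-111718768/107675469) + 42853/17173 = -426542256224/11963941 + 42853/17173 = -7324497475371079/205456758793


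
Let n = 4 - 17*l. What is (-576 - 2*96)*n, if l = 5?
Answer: 62208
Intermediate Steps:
n = -81 (n = 4 - 17*5 = 4 - 85 = -81)
(-576 - 2*96)*n = (-576 - 2*96)*(-81) = (-576 - 192)*(-81) = -768*(-81) = 62208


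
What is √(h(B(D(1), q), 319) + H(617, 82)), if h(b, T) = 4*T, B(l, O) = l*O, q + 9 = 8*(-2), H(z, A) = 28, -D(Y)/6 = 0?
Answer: 2*√326 ≈ 36.111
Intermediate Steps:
D(Y) = 0 (D(Y) = -6*0 = 0)
q = -25 (q = -9 + 8*(-2) = -9 - 16 = -25)
B(l, O) = O*l
√(h(B(D(1), q), 319) + H(617, 82)) = √(4*319 + 28) = √(1276 + 28) = √1304 = 2*√326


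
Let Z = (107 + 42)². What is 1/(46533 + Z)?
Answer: 1/68734 ≈ 1.4549e-5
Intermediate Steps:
Z = 22201 (Z = 149² = 22201)
1/(46533 + Z) = 1/(46533 + 22201) = 1/68734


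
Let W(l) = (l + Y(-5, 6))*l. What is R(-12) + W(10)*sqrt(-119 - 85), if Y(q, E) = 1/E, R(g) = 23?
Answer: 23 + 610*I*sqrt(51)/3 ≈ 23.0 + 1452.1*I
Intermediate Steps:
W(l) = l*(1/6 + l) (W(l) = (l + 1/6)*l = (1/6 + l)*l = l*(1/6 + l))
R(-12) + W(10)*sqrt(-119 - 85) = 23 + (10*(1/6 + 10))*sqrt(-119 - 85) = 23 + (10*(61/6))*sqrt(-204) = 23 + 305*(2*I*sqrt(51))/3 = 23 + 610*I*sqrt(51)/3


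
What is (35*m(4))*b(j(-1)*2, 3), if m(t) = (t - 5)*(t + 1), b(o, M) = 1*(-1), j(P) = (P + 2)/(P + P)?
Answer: 175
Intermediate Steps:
j(P) = (2 + P)/(2*P) (j(P) = (2 + P)/((2*P)) = (2 + P)*(1/(2*P)) = (2 + P)/(2*P))
b(o, M) = -1
m(t) = (1 + t)*(-5 + t) (m(t) = (-5 + t)*(1 + t) = (1 + t)*(-5 + t))
(35*m(4))*b(j(-1)*2, 3) = (35*(-5 + 4² - 4*4))*(-1) = (35*(-5 + 16 - 16))*(-1) = (35*(-5))*(-1) = -175*(-1) = 175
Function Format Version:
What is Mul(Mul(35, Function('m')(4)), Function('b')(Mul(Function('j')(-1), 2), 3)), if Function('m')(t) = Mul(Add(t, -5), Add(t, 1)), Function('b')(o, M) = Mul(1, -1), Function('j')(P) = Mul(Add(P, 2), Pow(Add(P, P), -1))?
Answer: 175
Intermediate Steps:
Function('j')(P) = Mul(Rational(1, 2), Pow(P, -1), Add(2, P)) (Function('j')(P) = Mul(Add(2, P), Pow(Mul(2, P), -1)) = Mul(Add(2, P), Mul(Rational(1, 2), Pow(P, -1))) = Mul(Rational(1, 2), Pow(P, -1), Add(2, P)))
Function('b')(o, M) = -1
Function('m')(t) = Mul(Add(1, t), Add(-5, t)) (Function('m')(t) = Mul(Add(-5, t), Add(1, t)) = Mul(Add(1, t), Add(-5, t)))
Mul(Mul(35, Function('m')(4)), Function('b')(Mul(Function('j')(-1), 2), 3)) = Mul(Mul(35, Add(-5, Pow(4, 2), Mul(-4, 4))), -1) = Mul(Mul(35, Add(-5, 16, -16)), -1) = Mul(Mul(35, -5), -1) = Mul(-175, -1) = 175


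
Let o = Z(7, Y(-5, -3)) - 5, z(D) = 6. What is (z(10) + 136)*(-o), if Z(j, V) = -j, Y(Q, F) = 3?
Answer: 1704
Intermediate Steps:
o = -12 (o = -1*7 - 5 = -7 - 5 = -12)
(z(10) + 136)*(-o) = (6 + 136)*(-1*(-12)) = 142*12 = 1704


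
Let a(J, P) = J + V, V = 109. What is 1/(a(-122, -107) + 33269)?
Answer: 1/33256 ≈ 3.0070e-5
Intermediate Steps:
a(J, P) = 109 + J (a(J, P) = J + 109 = 109 + J)
1/(a(-122, -107) + 33269) = 1/((109 - 122) + 33269) = 1/(-13 + 33269) = 1/33256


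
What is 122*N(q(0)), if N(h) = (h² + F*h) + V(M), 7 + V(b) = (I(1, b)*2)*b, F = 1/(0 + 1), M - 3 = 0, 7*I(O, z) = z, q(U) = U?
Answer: -3782/7 ≈ -540.29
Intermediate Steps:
I(O, z) = z/7
M = 3 (M = 3 + 0 = 3)
F = 1 (F = 1/1 = 1)
V(b) = -7 + 2*b²/7 (V(b) = -7 + ((b/7)*2)*b = -7 + (2*b/7)*b = -7 + 2*b²/7)
N(h) = -31/7 + h + h² (N(h) = (h² + 1*h) + (-7 + (2/7)*3²) = (h² + h) + (-7 + (2/7)*9) = (h + h²) + (-7 + 18/7) = (h + h²) - 31/7 = -31/7 + h + h²)
122*N(q(0)) = 122*(-31/7 + 0 + 0²) = 122*(-31/7 + 0 + 0) = 122*(-31/7) = -3782/7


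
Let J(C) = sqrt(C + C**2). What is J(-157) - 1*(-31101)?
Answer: 31101 + 2*sqrt(6123) ≈ 31258.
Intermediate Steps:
J(-157) - 1*(-31101) = sqrt(-157*(1 - 157)) - 1*(-31101) = sqrt(-157*(-156)) + 31101 = sqrt(24492) + 31101 = 2*sqrt(6123) + 31101 = 31101 + 2*sqrt(6123)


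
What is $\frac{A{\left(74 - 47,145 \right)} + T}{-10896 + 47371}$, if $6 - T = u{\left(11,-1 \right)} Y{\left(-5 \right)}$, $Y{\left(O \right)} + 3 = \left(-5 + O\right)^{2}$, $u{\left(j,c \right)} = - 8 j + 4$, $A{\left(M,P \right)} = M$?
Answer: $\frac{8181}{36475} \approx 0.22429$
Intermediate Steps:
$u{\left(j,c \right)} = 4 - 8 j$
$Y{\left(O \right)} = -3 + \left(-5 + O\right)^{2}$
$T = 8154$ ($T = 6 - \left(4 - 88\right) \left(-3 + \left(-5 - 5\right)^{2}\right) = 6 - \left(4 - 88\right) \left(-3 + \left(-10\right)^{2}\right) = 6 - - 84 \left(-3 + 100\right) = 6 - \left(-84\right) 97 = 6 - -8148 = 6 + 8148 = 8154$)
$\frac{A{\left(74 - 47,145 \right)} + T}{-10896 + 47371} = \frac{\left(74 - 47\right) + 8154}{-10896 + 47371} = \frac{\left(74 - 47\right) + 8154}{36475} = \left(27 + 8154\right) \frac{1}{36475} = 8181 \cdot \frac{1}{36475} = \frac{8181}{36475}$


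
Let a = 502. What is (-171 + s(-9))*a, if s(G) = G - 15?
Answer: -97890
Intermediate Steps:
s(G) = -15 + G
(-171 + s(-9))*a = (-171 + (-15 - 9))*502 = (-171 - 24)*502 = -195*502 = -97890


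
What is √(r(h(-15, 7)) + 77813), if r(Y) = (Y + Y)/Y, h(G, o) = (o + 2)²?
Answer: √77815 ≈ 278.95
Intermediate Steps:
h(G, o) = (2 + o)²
r(Y) = 2 (r(Y) = (2*Y)/Y = 2)
√(r(h(-15, 7)) + 77813) = √(2 + 77813) = √77815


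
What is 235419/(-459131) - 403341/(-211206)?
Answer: 45154817119/32323740662 ≈ 1.3970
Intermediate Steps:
235419/(-459131) - 403341/(-211206) = 235419*(-1/459131) - 403341*(-1/211206) = -235419/459131 + 134447/70402 = 45154817119/32323740662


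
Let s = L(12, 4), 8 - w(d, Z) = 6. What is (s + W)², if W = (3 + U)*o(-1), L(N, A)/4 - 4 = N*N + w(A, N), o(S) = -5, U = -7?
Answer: 384400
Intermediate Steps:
w(d, Z) = 2 (w(d, Z) = 8 - 1*6 = 8 - 6 = 2)
L(N, A) = 24 + 4*N² (L(N, A) = 16 + 4*(N*N + 2) = 16 + 4*(N² + 2) = 16 + 4*(2 + N²) = 16 + (8 + 4*N²) = 24 + 4*N²)
W = 20 (W = (3 - 7)*(-5) = -4*(-5) = 20)
s = 600 (s = 24 + 4*12² = 24 + 4*144 = 24 + 576 = 600)
(s + W)² = (600 + 20)² = 620² = 384400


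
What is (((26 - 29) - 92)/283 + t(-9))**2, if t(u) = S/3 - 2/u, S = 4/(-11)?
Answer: 43230625/784952289 ≈ 0.055074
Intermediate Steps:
S = -4/11 (S = 4*(-1/11) = -4/11 ≈ -0.36364)
t(u) = -4/33 - 2/u (t(u) = -4/11/3 - 2/u = -4/11*1/3 - 2/u = -4/33 - 2/u)
(((26 - 29) - 92)/283 + t(-9))**2 = (((26 - 29) - 92)/283 + (-4/33 - 2/(-9)))**2 = ((-3 - 92)*(1/283) + (-4/33 - 2*(-1/9)))**2 = (-95*1/283 + (-4/33 + 2/9))**2 = (-95/283 + 10/99)**2 = (-6575/28017)**2 = 43230625/784952289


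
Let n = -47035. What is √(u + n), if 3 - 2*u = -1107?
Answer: 4*I*√2905 ≈ 215.59*I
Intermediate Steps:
u = 555 (u = 3/2 - ½*(-1107) = 3/2 + 1107/2 = 555)
√(u + n) = √(555 - 47035) = √(-46480) = 4*I*√2905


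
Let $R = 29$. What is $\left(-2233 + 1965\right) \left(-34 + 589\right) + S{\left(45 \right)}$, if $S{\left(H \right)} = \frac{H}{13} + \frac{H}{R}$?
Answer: $- \frac{56073090}{377} \approx -1.4874 \cdot 10^{5}$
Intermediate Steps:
$S{\left(H \right)} = \frac{42 H}{377}$ ($S{\left(H \right)} = \frac{H}{13} + \frac{H}{29} = \frac{42 H}{377}$)
$\left(-2233 + 1965\right) \left(-34 + 589\right) + S{\left(45 \right)} = \left(-2233 + 1965\right) \left(-34 + 589\right) + \frac{42}{377} \cdot 45 = \left(-268\right) 555 + \frac{1890}{377} = -148740 + \frac{1890}{377} = - \frac{56073090}{377}$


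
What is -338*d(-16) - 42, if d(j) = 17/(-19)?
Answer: 4948/19 ≈ 260.42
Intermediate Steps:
d(j) = -17/19 (d(j) = 17*(-1/19) = -17/19)
-338*d(-16) - 42 = -338*(-17/19) - 42 = 5746/19 - 42 = 4948/19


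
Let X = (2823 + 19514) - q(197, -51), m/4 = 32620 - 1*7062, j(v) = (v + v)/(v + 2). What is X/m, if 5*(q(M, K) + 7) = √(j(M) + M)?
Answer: 2793/12779 - √7879803/101720840 ≈ 0.21853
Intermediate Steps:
j(v) = 2*v/(2 + v) (j(v) = (2*v)/(2 + v) = 2*v/(2 + v))
q(M, K) = -7 + √(M + 2*M/(2 + M))/5 (q(M, K) = -7 + √(2*M/(2 + M) + M)/5 = -7 + √(M + 2*M/(2 + M))/5)
m = 102232 (m = 4*(32620 - 1*7062) = 4*(32620 - 7062) = 4*25558 = 102232)
X = 22344 - √7879803/995 (X = (2823 + 19514) - (-7 + √(197*(4 + 197)/(2 + 197))/5) = 22337 - (-7 + √(197*201/199)/5) = 22337 - (-7 + √(197*(1/199)*201)/5) = 22337 - (-7 + √(39597/199)/5) = 22337 - (-7 + (√7879803/199)/5) = 22337 - (-7 + √7879803/995) = 22337 + (7 - √7879803/995) = 22344 - √7879803/995 ≈ 22341.)
X/m = (22344 - √7879803/995)/102232 = (22344 - √7879803/995)*(1/102232) = 2793/12779 - √7879803/101720840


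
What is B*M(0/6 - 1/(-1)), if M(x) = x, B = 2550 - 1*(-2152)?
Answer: 4702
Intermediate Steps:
B = 4702 (B = 2550 + 2152 = 4702)
B*M(0/6 - 1/(-1)) = 4702*(0/6 - 1/(-1)) = 4702*(0*(⅙) - 1*(-1)) = 4702*(0 + 1) = 4702*1 = 4702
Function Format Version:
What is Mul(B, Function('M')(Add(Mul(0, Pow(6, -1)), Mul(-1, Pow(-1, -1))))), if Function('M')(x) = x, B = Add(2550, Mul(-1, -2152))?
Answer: 4702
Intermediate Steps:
B = 4702 (B = Add(2550, 2152) = 4702)
Mul(B, Function('M')(Add(Mul(0, Pow(6, -1)), Mul(-1, Pow(-1, -1))))) = Mul(4702, Add(Mul(0, Pow(6, -1)), Mul(-1, Pow(-1, -1)))) = Mul(4702, Add(Mul(0, Rational(1, 6)), Mul(-1, -1))) = Mul(4702, Add(0, 1)) = Mul(4702, 1) = 4702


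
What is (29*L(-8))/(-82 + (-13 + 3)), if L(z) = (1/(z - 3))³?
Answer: 29/122452 ≈ 0.00023683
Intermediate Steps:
L(z) = (-3 + z)⁻³ (L(z) = (1/(-3 + z))³ = (-3 + z)⁻³)
(29*L(-8))/(-82 + (-13 + 3)) = (29/(-3 - 8)³)/(-82 + (-13 + 3)) = (29/(-11)³)/(-82 - 10) = (29*(-1/1331))/(-92) = -29/1331*(-1/92) = 29/122452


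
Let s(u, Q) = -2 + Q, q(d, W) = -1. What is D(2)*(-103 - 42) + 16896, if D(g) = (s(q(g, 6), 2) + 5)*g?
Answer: 15446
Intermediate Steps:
D(g) = 5*g (D(g) = ((-2 + 2) + 5)*g = (0 + 5)*g = 5*g)
D(2)*(-103 - 42) + 16896 = (5*2)*(-103 - 42) + 16896 = 10*(-145) + 16896 = -1450 + 16896 = 15446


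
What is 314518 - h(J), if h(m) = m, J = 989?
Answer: 313529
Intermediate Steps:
314518 - h(J) = 314518 - 1*989 = 314518 - 989 = 313529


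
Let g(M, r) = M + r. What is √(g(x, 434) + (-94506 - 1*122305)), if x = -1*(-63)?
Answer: I*√216314 ≈ 465.1*I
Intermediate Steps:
x = 63
√(g(x, 434) + (-94506 - 1*122305)) = √((63 + 434) + (-94506 - 1*122305)) = √(497 + (-94506 - 122305)) = √(497 - 216811) = √(-216314) = I*√216314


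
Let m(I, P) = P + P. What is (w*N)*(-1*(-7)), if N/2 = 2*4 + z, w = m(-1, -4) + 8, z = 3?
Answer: 0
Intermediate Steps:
m(I, P) = 2*P
w = 0 (w = 2*(-4) + 8 = -8 + 8 = 0)
N = 22 (N = 2*(2*4 + 3) = 2*(8 + 3) = 2*11 = 22)
(w*N)*(-1*(-7)) = (0*22)*(-1*(-7)) = 0*7 = 0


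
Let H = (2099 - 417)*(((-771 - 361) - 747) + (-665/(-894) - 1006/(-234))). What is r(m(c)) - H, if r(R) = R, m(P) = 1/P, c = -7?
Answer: 384641168062/122031 ≈ 3.1520e+6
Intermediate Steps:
H = -54948740785/17433 (H = 1682*((-1132 - 747) + (-665*(-1/894) - 1006*(-1/234))) = 1682*(-1879 + (665/894 + 503/117)) = 1682*(-1879 + 175829/34866) = 1682*(-65337385/34866) = -54948740785/17433 ≈ -3.1520e+6)
r(m(c)) - H = 1/(-7) - 1*(-54948740785/17433) = -⅐ + 54948740785/17433 = 384641168062/122031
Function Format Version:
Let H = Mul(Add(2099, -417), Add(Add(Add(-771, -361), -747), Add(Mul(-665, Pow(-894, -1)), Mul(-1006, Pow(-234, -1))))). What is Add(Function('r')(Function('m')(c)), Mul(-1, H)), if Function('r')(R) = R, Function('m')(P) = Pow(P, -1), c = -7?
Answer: Rational(384641168062, 122031) ≈ 3.1520e+6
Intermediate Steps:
H = Rational(-54948740785, 17433) (H = Mul(1682, Add(Add(-1132, -747), Add(Mul(-665, Rational(-1, 894)), Mul(-1006, Rational(-1, 234))))) = Mul(1682, Add(-1879, Add(Rational(665, 894), Rational(503, 117)))) = Mul(1682, Add(-1879, Rational(175829, 34866))) = Mul(1682, Rational(-65337385, 34866)) = Rational(-54948740785, 17433) ≈ -3.1520e+6)
Add(Function('r')(Function('m')(c)), Mul(-1, H)) = Add(Pow(-7, -1), Mul(-1, Rational(-54948740785, 17433))) = Add(Rational(-1, 7), Rational(54948740785, 17433)) = Rational(384641168062, 122031)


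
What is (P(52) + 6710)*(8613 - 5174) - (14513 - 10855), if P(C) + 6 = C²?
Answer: 32350454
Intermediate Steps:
P(C) = -6 + C²
(P(52) + 6710)*(8613 - 5174) - (14513 - 10855) = ((-6 + 52²) + 6710)*(8613 - 5174) - (14513 - 10855) = ((-6 + 2704) + 6710)*3439 - 1*3658 = (2698 + 6710)*3439 - 3658 = 9408*3439 - 3658 = 32354112 - 3658 = 32350454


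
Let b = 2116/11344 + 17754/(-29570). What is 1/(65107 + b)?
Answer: 41930260/2729936083913 ≈ 1.5359e-5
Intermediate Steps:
b = -17353907/41930260 (b = 2116*(1/11344) + 17754*(-1/29570) = 529/2836 - 8877/14785 = -17353907/41930260 ≈ -0.41388)
1/(65107 + b) = 1/(65107 - 17353907/41930260) = 1/(2729936083913/41930260) = 41930260/2729936083913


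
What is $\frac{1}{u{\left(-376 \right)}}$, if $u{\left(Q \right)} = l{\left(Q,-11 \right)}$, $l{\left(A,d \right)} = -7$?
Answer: $- \frac{1}{7} \approx -0.14286$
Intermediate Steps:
$u{\left(Q \right)} = -7$
$\frac{1}{u{\left(-376 \right)}} = \frac{1}{-7} = - \frac{1}{7}$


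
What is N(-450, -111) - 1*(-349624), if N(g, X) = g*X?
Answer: 399574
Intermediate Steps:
N(g, X) = X*g
N(-450, -111) - 1*(-349624) = -111*(-450) - 1*(-349624) = 49950 + 349624 = 399574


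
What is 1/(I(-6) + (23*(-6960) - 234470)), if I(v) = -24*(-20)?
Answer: -1/394070 ≈ -2.5376e-6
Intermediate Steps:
I(v) = 480
1/(I(-6) + (23*(-6960) - 234470)) = 1/(480 + (23*(-6960) - 234470)) = 1/(480 + (-160080 - 234470)) = 1/(480 - 394550) = 1/(-394070) = -1/394070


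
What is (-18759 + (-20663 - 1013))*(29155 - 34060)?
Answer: 198333675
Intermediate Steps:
(-18759 + (-20663 - 1013))*(29155 - 34060) = (-18759 - 21676)*(-4905) = -40435*(-4905) = 198333675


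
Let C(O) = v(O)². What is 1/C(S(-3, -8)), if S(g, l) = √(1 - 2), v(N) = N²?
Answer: 1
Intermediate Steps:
S(g, l) = I (S(g, l) = √(-1) = I)
C(O) = O⁴ (C(O) = (O²)² = O⁴)
1/C(S(-3, -8)) = 1/(I⁴) = 1/1 = 1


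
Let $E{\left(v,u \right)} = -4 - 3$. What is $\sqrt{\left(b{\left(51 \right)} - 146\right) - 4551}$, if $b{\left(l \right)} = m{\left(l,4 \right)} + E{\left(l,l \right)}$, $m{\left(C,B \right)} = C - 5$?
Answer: $i \sqrt{4658} \approx 68.25 i$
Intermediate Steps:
$m{\left(C,B \right)} = -5 + C$ ($m{\left(C,B \right)} = C - 5 = -5 + C$)
$E{\left(v,u \right)} = -7$
$b{\left(l \right)} = -12 + l$ ($b{\left(l \right)} = \left(-5 + l\right) - 7 = -12 + l$)
$\sqrt{\left(b{\left(51 \right)} - 146\right) - 4551} = \sqrt{\left(\left(-12 + 51\right) - 146\right) - 4551} = \sqrt{\left(39 - 146\right) - 4551} = \sqrt{-107 - 4551} = \sqrt{-4658} = i \sqrt{4658}$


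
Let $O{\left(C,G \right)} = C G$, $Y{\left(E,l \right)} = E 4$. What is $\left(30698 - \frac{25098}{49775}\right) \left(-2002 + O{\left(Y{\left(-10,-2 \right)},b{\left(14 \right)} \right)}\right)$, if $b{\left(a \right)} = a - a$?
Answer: $- \frac{278090149064}{4525} \approx -6.1456 \cdot 10^{7}$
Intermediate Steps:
$Y{\left(E,l \right)} = 4 E$
$b{\left(a \right)} = 0$
$\left(30698 - \frac{25098}{49775}\right) \left(-2002 + O{\left(Y{\left(-10,-2 \right)},b{\left(14 \right)} \right)}\right) = \left(30698 - \frac{25098}{49775}\right) \left(-2002 + 4 \left(-10\right) 0\right) = \left(30698 - \frac{25098}{49775}\right) \left(-2002 - 0\right) = \left(30698 - \frac{25098}{49775}\right) \left(-2002 + 0\right) = \frac{1527967852}{49775} \left(-2002\right) = - \frac{278090149064}{4525}$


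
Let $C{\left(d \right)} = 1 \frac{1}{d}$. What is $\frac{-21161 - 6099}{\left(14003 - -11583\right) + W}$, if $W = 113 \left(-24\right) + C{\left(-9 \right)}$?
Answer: $- \frac{49068}{41173} \approx -1.1918$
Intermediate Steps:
$C{\left(d \right)} = \frac{1}{d}$
$W = - \frac{24409}{9}$ ($W = 113 \left(-24\right) + \frac{1}{-9} = -2712 - \frac{1}{9} = - \frac{24409}{9} \approx -2712.1$)
$\frac{-21161 - 6099}{\left(14003 - -11583\right) + W} = \frac{-21161 - 6099}{\left(14003 - -11583\right) - \frac{24409}{9}} = - \frac{27260}{\left(14003 + 11583\right) - \frac{24409}{9}} = - \frac{27260}{25586 - \frac{24409}{9}} = - \frac{27260}{\frac{205865}{9}} = \left(-27260\right) \frac{9}{205865} = - \frac{49068}{41173}$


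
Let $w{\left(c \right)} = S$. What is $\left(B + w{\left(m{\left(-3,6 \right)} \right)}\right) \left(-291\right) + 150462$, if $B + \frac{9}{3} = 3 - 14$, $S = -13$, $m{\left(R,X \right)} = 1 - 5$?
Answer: $158319$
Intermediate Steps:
$m{\left(R,X \right)} = -4$
$w{\left(c \right)} = -13$
$B = -14$ ($B = -3 + \left(3 - 14\right) = -3 - 11 = -14$)
$\left(B + w{\left(m{\left(-3,6 \right)} \right)}\right) \left(-291\right) + 150462 = \left(-14 - 13\right) \left(-291\right) + 150462 = \left(-27\right) \left(-291\right) + 150462 = 7857 + 150462 = 158319$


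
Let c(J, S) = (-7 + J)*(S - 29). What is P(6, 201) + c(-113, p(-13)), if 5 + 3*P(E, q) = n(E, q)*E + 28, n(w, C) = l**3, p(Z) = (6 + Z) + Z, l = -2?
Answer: 17615/3 ≈ 5871.7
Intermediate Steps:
p(Z) = 6 + 2*Z
n(w, C) = -8 (n(w, C) = (-2)**3 = -8)
P(E, q) = 23/3 - 8*E/3 (P(E, q) = -5/3 + (-8*E + 28)/3 = -5/3 + (28 - 8*E)/3 = -5/3 + (28/3 - 8*E/3) = 23/3 - 8*E/3)
c(J, S) = (-29 + S)*(-7 + J) (c(J, S) = (-7 + J)*(-29 + S) = (-29 + S)*(-7 + J))
P(6, 201) + c(-113, p(-13)) = (23/3 - 8/3*6) + (203 - 29*(-113) - 7*(6 + 2*(-13)) - 113*(6 + 2*(-13))) = (23/3 - 16) + (203 + 3277 - 7*(6 - 26) - 113*(6 - 26)) = -25/3 + (203 + 3277 - 7*(-20) - 113*(-20)) = -25/3 + (203 + 3277 + 140 + 2260) = -25/3 + 5880 = 17615/3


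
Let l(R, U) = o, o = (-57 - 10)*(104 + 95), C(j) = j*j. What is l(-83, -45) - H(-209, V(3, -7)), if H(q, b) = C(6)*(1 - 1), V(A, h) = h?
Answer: -13333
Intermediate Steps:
C(j) = j²
H(q, b) = 0 (H(q, b) = 6²*(1 - 1) = 36*0 = 0)
o = -13333 (o = -67*199 = -13333)
l(R, U) = -13333
l(-83, -45) - H(-209, V(3, -7)) = -13333 - 1*0 = -13333 + 0 = -13333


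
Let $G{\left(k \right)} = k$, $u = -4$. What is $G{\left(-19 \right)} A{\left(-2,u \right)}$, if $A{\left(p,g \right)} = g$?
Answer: $76$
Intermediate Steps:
$G{\left(-19 \right)} A{\left(-2,u \right)} = \left(-19\right) \left(-4\right) = 76$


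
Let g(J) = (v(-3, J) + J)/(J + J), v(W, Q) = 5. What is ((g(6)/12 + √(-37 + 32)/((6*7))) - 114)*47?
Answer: -771035/144 + 47*I*√5/42 ≈ -5354.4 + 2.5023*I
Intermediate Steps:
g(J) = (5 + J)/(2*J) (g(J) = (5 + J)/(J + J) = (5 + J)/((2*J)) = (5 + J)*(1/(2*J)) = (5 + J)/(2*J))
((g(6)/12 + √(-37 + 32)/((6*7))) - 114)*47 = ((((½)*(5 + 6)/6)/12 + √(-37 + 32)/((6*7))) - 114)*47 = ((((½)*(⅙)*11)*(1/12) + √(-5)/42) - 114)*47 = (((11/12)*(1/12) + (I*√5)*(1/42)) - 114)*47 = ((11/144 + I*√5/42) - 114)*47 = (-16405/144 + I*√5/42)*47 = -771035/144 + 47*I*√5/42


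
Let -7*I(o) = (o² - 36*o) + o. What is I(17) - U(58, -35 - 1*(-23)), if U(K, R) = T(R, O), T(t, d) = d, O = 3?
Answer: 285/7 ≈ 40.714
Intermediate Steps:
U(K, R) = 3
I(o) = 5*o - o²/7 (I(o) = -((o² - 36*o) + o)/7 = -(o² - 35*o)/7 = 5*o - o²/7)
I(17) - U(58, -35 - 1*(-23)) = (⅐)*17*(35 - 1*17) - 1*3 = (⅐)*17*(35 - 17) - 3 = (⅐)*17*18 - 3 = 306/7 - 3 = 285/7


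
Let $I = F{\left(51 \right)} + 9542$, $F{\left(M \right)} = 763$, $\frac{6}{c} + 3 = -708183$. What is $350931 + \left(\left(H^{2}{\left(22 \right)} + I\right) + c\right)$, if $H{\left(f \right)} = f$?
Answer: $\frac{42694173319}{118031} \approx 3.6172 \cdot 10^{5}$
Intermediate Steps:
$c = - \frac{1}{118031}$ ($c = \frac{6}{-3 - 708183} = \frac{6}{-708186} = 6 \left(- \frac{1}{708186}\right) = - \frac{1}{118031} \approx -8.4723 \cdot 10^{-6}$)
$I = 10305$ ($I = 763 + 9542 = 10305$)
$350931 + \left(\left(H^{2}{\left(22 \right)} + I\right) + c\right) = 350931 + \left(\left(22^{2} + 10305\right) - \frac{1}{118031}\right) = 350931 + \left(\left(484 + 10305\right) - \frac{1}{118031}\right) = 350931 + \left(10789 - \frac{1}{118031}\right) = 350931 + \frac{1273436458}{118031} = \frac{42694173319}{118031}$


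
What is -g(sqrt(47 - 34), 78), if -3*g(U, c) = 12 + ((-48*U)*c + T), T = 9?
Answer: 7 - 1248*sqrt(13) ≈ -4492.7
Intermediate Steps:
g(U, c) = -7 + 16*U*c (g(U, c) = -(12 + ((-48*U)*c + 9))/3 = -(12 + (-48*U*c + 9))/3 = -(12 + (9 - 48*U*c))/3 = -(21 - 48*U*c)/3 = -7 + 16*U*c)
-g(sqrt(47 - 34), 78) = -(-7 + 16*sqrt(47 - 34)*78) = -(-7 + 16*sqrt(13)*78) = -(-7 + 1248*sqrt(13)) = 7 - 1248*sqrt(13)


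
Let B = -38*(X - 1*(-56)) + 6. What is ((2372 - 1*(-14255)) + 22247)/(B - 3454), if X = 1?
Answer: -19437/2807 ≈ -6.9245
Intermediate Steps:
B = -2160 (B = -38*(1 - 1*(-56)) + 6 = -38*(1 + 56) + 6 = -38*57 + 6 = -2166 + 6 = -2160)
((2372 - 1*(-14255)) + 22247)/(B - 3454) = ((2372 - 1*(-14255)) + 22247)/(-2160 - 3454) = ((2372 + 14255) + 22247)/(-5614) = (16627 + 22247)*(-1/5614) = 38874*(-1/5614) = -19437/2807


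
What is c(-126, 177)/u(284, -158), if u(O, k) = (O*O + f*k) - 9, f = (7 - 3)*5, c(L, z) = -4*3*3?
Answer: -12/25829 ≈ -0.00046459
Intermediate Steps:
c(L, z) = -36 (c(L, z) = -12*3 = -36)
f = 20 (f = 4*5 = 20)
u(O, k) = -9 + O**2 + 20*k (u(O, k) = (O*O + 20*k) - 9 = (O**2 + 20*k) - 9 = -9 + O**2 + 20*k)
c(-126, 177)/u(284, -158) = -36/(-9 + 284**2 + 20*(-158)) = -36/(-9 + 80656 - 3160) = -36/77487 = -36*1/77487 = -12/25829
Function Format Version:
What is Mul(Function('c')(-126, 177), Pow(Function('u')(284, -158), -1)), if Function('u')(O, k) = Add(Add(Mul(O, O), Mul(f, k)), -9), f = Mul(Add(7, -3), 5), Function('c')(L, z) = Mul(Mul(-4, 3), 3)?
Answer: Rational(-12, 25829) ≈ -0.00046459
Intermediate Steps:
Function('c')(L, z) = -36 (Function('c')(L, z) = Mul(-12, 3) = -36)
f = 20 (f = Mul(4, 5) = 20)
Function('u')(O, k) = Add(-9, Pow(O, 2), Mul(20, k)) (Function('u')(O, k) = Add(Add(Mul(O, O), Mul(20, k)), -9) = Add(Add(Pow(O, 2), Mul(20, k)), -9) = Add(-9, Pow(O, 2), Mul(20, k)))
Mul(Function('c')(-126, 177), Pow(Function('u')(284, -158), -1)) = Mul(-36, Pow(Add(-9, Pow(284, 2), Mul(20, -158)), -1)) = Mul(-36, Pow(Add(-9, 80656, -3160), -1)) = Mul(-36, Pow(77487, -1)) = Mul(-36, Rational(1, 77487)) = Rational(-12, 25829)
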